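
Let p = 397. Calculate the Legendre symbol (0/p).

0

Top reduces to 0: gcd > 1, so the symbol is 0.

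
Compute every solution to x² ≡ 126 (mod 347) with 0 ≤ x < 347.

Since 347 ≡ 3 (mod 4), a square root of 126 is 126^((347+1)/4) = 126^87 mod 347.
Repeated squaring: 126^2≡261, 126^4≡109, 126^8≡83, 126^16≡296, 126^32≡172, 126^64≡89 (mod 347).
126^87 = 126^(64+16+4+2+1) ≡ 290 (mod 347).
Check: 290² = 84100 ≡ 126 (mod 347). The two roots are 57 and 290.

57, 290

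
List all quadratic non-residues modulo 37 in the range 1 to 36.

2, 5, 6, 8, 13, 14, 15, 17, 18, 19, 20, 22, 23, 24, 29, 31, 32, 35

Square k = 1,…,18 (k and 37−k give the same square):
1²=1, 2²=4, 3²=9, 4²=16, 5²=25, 6²=36, 7²≡12, 8²≡27, 9²≡7, 10²≡26, 11²≡10, 12²≡33, 13²≡21, 14²≡11, 15²≡3, 16²≡34, 17²≡30, 18²≡28 (mod 37).
The residues are {1, 3, 4, 7, 9, 10, 11, 12, 16, 21, 25, 26, 27, 28, 30, 33, 34, 36}; the non-residues are the remaining 18 nonzero classes.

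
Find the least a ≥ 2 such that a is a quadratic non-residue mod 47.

(2/47) = +1, so 2 is a residue.
(3/47) = +1, so 3 is a residue.
(4/47) = +1, so 4 is a residue.
(5/47) = −1, so 5 is the smallest positive non-residue mod 47.

5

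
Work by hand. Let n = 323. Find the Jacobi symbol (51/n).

0

Reciprocity: 51 ≡ 3 and 323 ≡ 3 (mod 4), so (51/323) = −(323/51).
Reduce top mod 51: now compute (17/51).
Reciprocity: 17 ≡ 1 and 51 ≡ 3 (mod 4), so (17/51) = +(51/17).
Reduce top mod 17: now compute (0/17).
Top reduces to 0: gcd > 1, so the symbol is 0.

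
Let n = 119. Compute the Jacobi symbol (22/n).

-1

Pull out 2: since 119 ≡ 7 (mod 8), (2/119) = +1.
Reciprocity: 11 ≡ 3 and 119 ≡ 3 (mod 4), so (11/119) = −(119/11).
Reduce top mod 11: now compute (9/11).
Reciprocity: 9 ≡ 1 and 11 ≡ 3 (mod 4), so (9/11) = +(11/9).
Reduce top mod 9: now compute (2/9).
Pull out 2: since 9 ≡ 1 (mod 8), (2/9) = +1.
Reached (1/9) = 1. Collecting the sign flips along the way, the symbol is -1.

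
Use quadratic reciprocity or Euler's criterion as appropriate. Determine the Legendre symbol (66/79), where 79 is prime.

Euler's criterion: (66/79) ≡ 66^39 (mod 79).
66^2 ≡ 11 (mod 79)
66^4 ≡ 42 (mod 79)
66^8 ≡ 26 (mod 79)
66^16 ≡ 44 (mod 79)
66^32 ≡ 40 (mod 79)
66^39 = 66^(32+4+2+1) ≡ 78 (mod 79).
Result is 78 ≡ −1, so (66/79) = −1.

-1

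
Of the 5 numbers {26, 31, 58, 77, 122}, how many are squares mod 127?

3

(26/127) = +1 → QR.
(31/127) = +1 → QR.
(58/127) = -1 → non-residue.
(77/127) = -1 → non-residue.
(122/127) = +1 → QR.
Total quadratic residues among the 5: 3.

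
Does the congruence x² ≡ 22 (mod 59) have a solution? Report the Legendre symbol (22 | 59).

1

Euler's criterion: (22/59) ≡ 22^29 (mod 59).
22^2 ≡ 12 (mod 59)
22^4 ≡ 26 (mod 59)
22^8 ≡ 27 (mod 59)
22^16 ≡ 21 (mod 59)
22^29 = 22^(16+8+4+1) ≡ 1 (mod 59).
Result is 1, so (22/59) = 1.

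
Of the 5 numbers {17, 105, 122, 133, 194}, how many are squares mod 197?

(17/197) = -1 → non-residue.
(105/197) = +1 → QR.
(122/197) = -1 → non-residue.
(133/197) = +1 → QR.
(194/197) = -1 → non-residue.
Total quadratic residues among the 5: 2.

2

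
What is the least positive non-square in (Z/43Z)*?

(2/43) = −1, so 2 is the smallest positive non-residue mod 43.

2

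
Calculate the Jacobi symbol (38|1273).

Pull out 2: since 1273 ≡ 1 (mod 8), (2/1273) = +1.
Reciprocity: 19 ≡ 3 and 1273 ≡ 1 (mod 4), so (19/1273) = +(1273/19).
Reduce top mod 19: now compute (0/19).
Top reduces to 0: gcd > 1, so the symbol is 0.

0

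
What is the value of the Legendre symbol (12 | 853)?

1

Pull out 2^2: since 853 ≡ 5 (mod 8), (2/853) = -1, so (2/853)^2 = +1.
Reciprocity: 3 ≡ 3 and 853 ≡ 1 (mod 4), so (3/853) = +(853/3).
Reduce top mod 3: now compute (1/3).
Reached (1/3) = 1. Collecting the sign flips along the way, the symbol is +1.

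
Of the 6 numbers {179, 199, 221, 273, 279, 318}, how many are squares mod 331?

(179/331) = +1 → QR.
(199/331) = -1 → non-residue.
(221/331) = -1 → non-residue.
(273/331) = -1 → non-residue.
(279/331) = +1 → QR.
(318/331) = +1 → QR.
Total quadratic residues among the 6: 3.

3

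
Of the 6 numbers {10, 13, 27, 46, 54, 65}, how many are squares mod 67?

(10/67) = +1 → QR.
(13/67) = -1 → non-residue.
(27/67) = -1 → non-residue.
(46/67) = -1 → non-residue.
(54/67) = +1 → QR.
(65/67) = +1 → QR.
Total quadratic residues among the 6: 3.

3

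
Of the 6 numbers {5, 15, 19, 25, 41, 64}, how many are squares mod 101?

4

(5/101) = +1 → QR.
(15/101) = -1 → non-residue.
(19/101) = +1 → QR.
(25/101) = +1 → QR.
(41/101) = -1 → non-residue.
(64/101) = +1 → QR.
Total quadratic residues among the 6: 4.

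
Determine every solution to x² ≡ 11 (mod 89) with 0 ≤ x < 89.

10, 79

89 ≡ 1 (mod 4), so we find a root by search.
Trying successive values, 10² = 100 ≡ 11 (mod 89). The other root is 89 − 10 = 79.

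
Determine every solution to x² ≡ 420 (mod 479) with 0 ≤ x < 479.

Since 479 ≡ 3 (mod 4), a square root of 420 is 420^((479+1)/4) = 420^120 mod 479.
Repeated squaring: 420^2≡128, 420^4≡98, 420^8≡24, 420^16≡97, 420^32≡308, 420^64≡22 (mod 479).
420^120 = 420^(64+32+16+8) ≡ 100 (mod 479).
Check: 100² = 10000 ≡ 420 (mod 479). The two roots are 100 and 379.

100, 379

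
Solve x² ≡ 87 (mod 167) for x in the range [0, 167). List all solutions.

33, 134

Since 167 ≡ 3 (mod 4), a square root of 87 is 87^((167+1)/4) = 87^42 mod 167.
Repeated squaring: 87^2≡54, 87^4≡77, 87^8≡84, 87^16≡42, 87^32≡94 (mod 167).
87^42 = 87^(32+8+2) ≡ 33 (mod 167).
Check: 33² = 1089 ≡ 87 (mod 167). The two roots are 33 and 134.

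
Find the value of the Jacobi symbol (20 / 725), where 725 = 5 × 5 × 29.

0

Pull out 2^2: since 725 ≡ 5 (mod 8), (2/725) = -1, so (2/725)^2 = +1.
Reciprocity: 5 ≡ 1 and 725 ≡ 1 (mod 4), so (5/725) = +(725/5).
Reduce top mod 5: now compute (0/5).
Top reduces to 0: gcd > 1, so the symbol is 0.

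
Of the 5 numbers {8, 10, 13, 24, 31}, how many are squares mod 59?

0

(8/59) = -1 → non-residue.
(10/59) = -1 → non-residue.
(13/59) = -1 → non-residue.
(24/59) = -1 → non-residue.
(31/59) = -1 → non-residue.
Total quadratic residues among the 5: 0.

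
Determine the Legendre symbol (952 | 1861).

Pull out 2^3: since 1861 ≡ 5 (mod 8), (2/1861) = -1, so (2/1861)^3 = -1.
Reciprocity: 119 ≡ 3 and 1861 ≡ 1 (mod 4), so (119/1861) = +(1861/119).
Reduce top mod 119: now compute (76/119).
Pull out 2^2: since 119 ≡ 7 (mod 8), (2/119) = +1, so (2/119)^2 = +1.
Reciprocity: 19 ≡ 3 and 119 ≡ 3 (mod 4), so (19/119) = −(119/19).
Reduce top mod 19: now compute (5/19).
Reciprocity: 5 ≡ 1 and 19 ≡ 3 (mod 4), so (5/19) = +(19/5).
Reduce top mod 5: now compute (4/5).
Pull out 2^2: since 5 ≡ 5 (mod 8), (2/5) = -1, so (2/5)^2 = +1.
Reached (1/5) = 1. Collecting the sign flips along the way, the symbol is +1.

1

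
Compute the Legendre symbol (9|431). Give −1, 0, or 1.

Euler's criterion: (9/431) ≡ 9^215 (mod 431).
9^2 ≡ 81 (mod 431)
9^4 ≡ 96 (mod 431)
9^8 ≡ 165 (mod 431)
9^16 ≡ 72 (mod 431)
9^32 ≡ 12 (mod 431)
9^64 ≡ 144 (mod 431)
9^128 ≡ 48 (mod 431)
9^215 = 9^(128+64+16+4+2+1) ≡ 1 (mod 431).
Result is 1, so (9/431) = 1.

1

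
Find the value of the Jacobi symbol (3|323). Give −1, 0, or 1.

Reciprocity: 3 ≡ 3 and 323 ≡ 3 (mod 4), so (3/323) = −(323/3).
Reduce top mod 3: now compute (2/3).
Pull out 2: since 3 ≡ 3 (mod 8), (2/3) = -1.
Reached (1/3) = 1. Collecting the sign flips along the way, the symbol is +1.

1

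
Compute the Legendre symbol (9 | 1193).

Euler's criterion: (9/1193) ≡ 9^596 (mod 1193).
9^2 ≡ 81 (mod 1193)
9^4 ≡ 596 (mod 1193)
9^8 ≡ 895 (mod 1193)
9^16 ≡ 522 (mod 1193)
9^32 ≡ 480 (mod 1193)
9^64 ≡ 151 (mod 1193)
9^128 ≡ 134 (mod 1193)
9^256 ≡ 61 (mod 1193)
9^512 ≡ 142 (mod 1193)
9^596 = 9^(512+64+16+4) ≡ 1 (mod 1193).
Result is 1, so (9/1193) = 1.

1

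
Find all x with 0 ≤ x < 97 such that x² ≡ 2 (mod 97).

97 ≡ 1 (mod 4), so we find a root by search.
Trying successive values, 14² = 196 ≡ 2 (mod 97). The other root is 97 − 14 = 83.

14, 83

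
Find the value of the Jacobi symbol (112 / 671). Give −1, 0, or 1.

1

Pull out 2^4: since 671 ≡ 7 (mod 8), (2/671) = +1, so (2/671)^4 = +1.
Reciprocity: 7 ≡ 3 and 671 ≡ 3 (mod 4), so (7/671) = −(671/7).
Reduce top mod 7: now compute (6/7).
Pull out 2: since 7 ≡ 7 (mod 8), (2/7) = +1.
Reciprocity: 3 ≡ 3 and 7 ≡ 3 (mod 4), so (3/7) = −(7/3).
Reduce top mod 3: now compute (1/3).
Reached (1/3) = 1. Collecting the sign flips along the way, the symbol is +1.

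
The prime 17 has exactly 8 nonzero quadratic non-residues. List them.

3, 5, 6, 7, 10, 11, 12, 14

Square k = 1,…,8 (k and 17−k give the same square):
1²=1, 2²=4, 3²=9, 4²=16, 5²≡8, 6²≡2, 7²≡15, 8²≡13 (mod 17).
The residues are {1, 2, 4, 8, 9, 13, 15, 16}; the non-residues are the remaining 8 nonzero classes.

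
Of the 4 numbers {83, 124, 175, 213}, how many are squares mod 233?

(83/233) = -1 → non-residue.
(124/233) = +1 → QR.
(175/233) = +1 → QR.
(213/233) = -1 → non-residue.
Total quadratic residues among the 4: 2.

2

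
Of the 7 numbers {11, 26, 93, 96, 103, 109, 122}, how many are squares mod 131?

(11/131) = +1 → QR.
(26/131) = -1 → non-residue.
(93/131) = -1 → non-residue.
(96/131) = -1 → non-residue.
(103/131) = -1 → non-residue.
(109/131) = +1 → QR.
(122/131) = -1 → non-residue.
Total quadratic residues among the 7: 2.

2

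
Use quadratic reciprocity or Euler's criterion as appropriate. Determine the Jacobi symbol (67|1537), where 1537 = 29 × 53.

Reciprocity: 67 ≡ 3 and 1537 ≡ 1 (mod 4), so (67/1537) = +(1537/67).
Reduce top mod 67: now compute (63/67).
Reciprocity: 63 ≡ 3 and 67 ≡ 3 (mod 4), so (63/67) = −(67/63).
Reduce top mod 63: now compute (4/63).
Pull out 2^2: since 63 ≡ 7 (mod 8), (2/63) = +1, so (2/63)^2 = +1.
Reached (1/63) = 1. Collecting the sign flips along the way, the symbol is -1.

-1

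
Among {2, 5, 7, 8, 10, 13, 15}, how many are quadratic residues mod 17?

4

(2/17) = +1 → QR.
(5/17) = -1 → non-residue.
(7/17) = -1 → non-residue.
(8/17) = +1 → QR.
(10/17) = -1 → non-residue.
(13/17) = +1 → QR.
(15/17) = +1 → QR.
Total quadratic residues among the 7: 4.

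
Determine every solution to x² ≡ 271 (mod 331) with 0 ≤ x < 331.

Since 331 ≡ 3 (mod 4), a square root of 271 is 271^((331+1)/4) = 271^83 mod 331.
Repeated squaring: 271^2≡290, 271^4≡26, 271^8≡14, 271^16≡196, 271^32≡20, 271^64≡69 (mod 331).
271^83 = 271^(64+16+2+1) ≡ 230 (mod 331).
Check: 230² = 52900 ≡ 271 (mod 331). The two roots are 101 and 230.

101, 230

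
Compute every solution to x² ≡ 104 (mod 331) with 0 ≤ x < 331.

82, 249

Since 331 ≡ 3 (mod 4), a square root of 104 is 104^((331+1)/4) = 104^83 mod 331.
Repeated squaring: 104^2≡224, 104^4≡195, 104^8≡291, 104^16≡276, 104^32≡46, 104^64≡130 (mod 331).
104^83 = 104^(64+16+2+1) ≡ 82 (mod 331).
Check: 82² = 6724 ≡ 104 (mod 331). The two roots are 82 and 249.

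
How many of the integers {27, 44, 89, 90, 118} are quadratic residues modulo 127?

1

(27/127) = -1 → non-residue.
(44/127) = +1 → QR.
(89/127) = -1 → non-residue.
(90/127) = -1 → non-residue.
(118/127) = -1 → non-residue.
Total quadratic residues among the 5: 1.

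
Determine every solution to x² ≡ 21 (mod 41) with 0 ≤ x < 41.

41 ≡ 1 (mod 4), so we find a root by search.
Trying successive values, 12² = 144 ≡ 21 (mod 41). The other root is 41 − 12 = 29.

12, 29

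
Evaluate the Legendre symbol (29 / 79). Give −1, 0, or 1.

-1

Euler's criterion: (29/79) ≡ 29^39 (mod 79).
29^2 ≡ 51 (mod 79)
29^4 ≡ 73 (mod 79)
29^8 ≡ 36 (mod 79)
29^16 ≡ 32 (mod 79)
29^32 ≡ 76 (mod 79)
29^39 = 29^(32+4+2+1) ≡ 78 (mod 79).
Result is 78 ≡ −1, so (29/79) = −1.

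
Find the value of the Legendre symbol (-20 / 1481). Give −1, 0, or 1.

1

First reduce: -20 ≡ 1461 (mod 1481).
Reciprocity: 1461 ≡ 1 and 1481 ≡ 1 (mod 4), so (1461/1481) = +(1481/1461).
Reduce top mod 1461: now compute (20/1461).
Pull out 2^2: since 1461 ≡ 5 (mod 8), (2/1461) = -1, so (2/1461)^2 = +1.
Reciprocity: 5 ≡ 1 and 1461 ≡ 1 (mod 4), so (5/1461) = +(1461/5).
Reduce top mod 5: now compute (1/5).
Reached (1/5) = 1. Collecting the sign flips along the way, the symbol is +1.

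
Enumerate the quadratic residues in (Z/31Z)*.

1, 2, 4, 5, 7, 8, 9, 10, 14, 16, 18, 19, 20, 25, 28

Square k = 1,…,15 (k and 31−k give the same square):
1²=1, 2²=4, 3²=9, 4²=16, 5²=25, 6²≡5, 7²≡18, 8²≡2, 9²≡19, 10²≡7, 11²≡28, 12²≡20, 13²≡14, 14²≡10, 15²≡8 (mod 31).
So the quadratic residues mod 31 are {1, 2, 4, 5, 7, 8, 9, 10, 14, 16, 18, 19, 20, 25, 28}.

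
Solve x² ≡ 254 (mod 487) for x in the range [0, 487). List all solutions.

Since 487 ≡ 3 (mod 4), a square root of 254 is 254^((487+1)/4) = 254^122 mod 487.
Repeated squaring: 254^2≡232, 254^4≡254, 254^8≡232, 254^16≡254, 254^32≡232, 254^64≡254 (mod 487).
254^122 = 254^(64+32+16+8+2) ≡ 232 (mod 487).
Check: 232² = 53824 ≡ 254 (mod 487). The two roots are 232 and 255.

232, 255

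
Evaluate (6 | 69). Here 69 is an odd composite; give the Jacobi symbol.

0

Pull out 2: since 69 ≡ 5 (mod 8), (2/69) = -1.
Reciprocity: 3 ≡ 3 and 69 ≡ 1 (mod 4), so (3/69) = +(69/3).
Reduce top mod 3: now compute (0/3).
Top reduces to 0: gcd > 1, so the symbol is 0.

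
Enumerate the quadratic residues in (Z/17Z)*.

1 2 4 8 9 13 15 16

Square k = 1,…,8 (k and 17−k give the same square):
1²=1, 2²=4, 3²=9, 4²=16, 5²≡8, 6²≡2, 7²≡15, 8²≡13 (mod 17).
So the quadratic residues mod 17 are {1, 2, 4, 8, 9, 13, 15, 16}.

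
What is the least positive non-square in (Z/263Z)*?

5

(2/263) = +1, so 2 is a residue.
(3/263) = +1, so 3 is a residue.
(4/263) = +1, so 4 is a residue.
(5/263) = −1, so 5 is the smallest positive non-residue mod 263.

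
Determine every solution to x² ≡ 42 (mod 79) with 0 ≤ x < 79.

11, 68

Since 79 ≡ 3 (mod 4), a square root of 42 is 42^((79+1)/4) = 42^20 mod 79.
Repeated squaring: 42^2≡26, 42^4≡44, 42^8≡40, 42^16≡20 (mod 79).
42^20 = 42^(16+4) ≡ 11 (mod 79).
Check: 11² = 121 ≡ 42 (mod 79). The two roots are 11 and 68.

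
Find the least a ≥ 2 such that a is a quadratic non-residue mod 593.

3

(2/593) = +1, so 2 is a residue.
(3/593) = −1, so 3 is the smallest positive non-residue mod 593.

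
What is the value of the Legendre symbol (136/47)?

1

Euler's criterion: (136/47) ≡ 42^23 (mod 47).
42^2 ≡ 25 (mod 47)
42^4 ≡ 14 (mod 47)
42^8 ≡ 8 (mod 47)
42^16 ≡ 17 (mod 47)
42^23 = 42^(16+4+2+1) ≡ 1 (mod 47).
Result is 1, so (136/47) = 1.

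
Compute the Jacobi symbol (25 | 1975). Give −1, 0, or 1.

Reciprocity: 25 ≡ 1 and 1975 ≡ 3 (mod 4), so (25/1975) = +(1975/25).
Reduce top mod 25: now compute (0/25).
Top reduces to 0: gcd > 1, so the symbol is 0.

0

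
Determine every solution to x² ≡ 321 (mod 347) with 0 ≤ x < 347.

93, 254

Since 347 ≡ 3 (mod 4), a square root of 321 is 321^((347+1)/4) = 321^87 mod 347.
Repeated squaring: 321^2≡329, 321^4≡324, 321^8≡182, 321^16≡159, 321^32≡297, 321^64≡71 (mod 347).
321^87 = 321^(64+16+4+2+1) ≡ 93 (mod 347).
Check: 93² = 8649 ≡ 321 (mod 347). The two roots are 93 and 254.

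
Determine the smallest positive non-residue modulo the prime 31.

(2/31) = +1, so 2 is a residue.
(3/31) = −1, so 3 is the smallest positive non-residue mod 31.

3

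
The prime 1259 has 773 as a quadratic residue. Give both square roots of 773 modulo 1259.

237, 1022

Since 1259 ≡ 3 (mod 4), a square root of 773 is 773^((1259+1)/4) = 773^315 mod 1259.
Repeated squaring: 773^2≡763, 773^4≡511, 773^8≡508, 773^16≡1228, 773^32≡961, 773^64≡674, 773^128≡1036, 773^256≡628 (mod 1259).
773^315 = 773^(256+32+16+8+2+1) ≡ 237 (mod 1259).
Check: 237² = 56169 ≡ 773 (mod 1259). The two roots are 237 and 1022.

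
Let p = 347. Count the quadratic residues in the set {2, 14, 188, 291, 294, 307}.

(2/347) = -1 → non-residue.
(14/347) = +1 → QR.
(188/347) = -1 → non-residue.
(291/347) = -1 → non-residue.
(294/347) = -1 → non-residue.
(307/347) = -1 → non-residue.
Total quadratic residues among the 6: 1.

1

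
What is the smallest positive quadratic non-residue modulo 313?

5

(2/313) = +1, so 2 is a residue.
(3/313) = +1, so 3 is a residue.
(4/313) = +1, so 4 is a residue.
(5/313) = −1, so 5 is the smallest positive non-residue mod 313.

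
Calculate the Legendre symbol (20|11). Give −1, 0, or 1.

First reduce: 20 ≡ 9 (mod 11).
Reciprocity: 9 ≡ 1 and 11 ≡ 3 (mod 4), so (9/11) = +(11/9).
Reduce top mod 9: now compute (2/9).
Pull out 2: since 9 ≡ 1 (mod 8), (2/9) = +1.
Reached (1/9) = 1. Collecting the sign flips along the way, the symbol is +1.

1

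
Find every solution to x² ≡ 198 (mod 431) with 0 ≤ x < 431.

Since 431 ≡ 3 (mod 4), a square root of 198 is 198^((431+1)/4) = 198^108 mod 431.
Repeated squaring: 198^2≡414, 198^4≡289, 198^8≡338, 198^16≡29, 198^32≡410, 198^64≡10 (mod 431).
198^108 = 198^(64+32+8+4) ≡ 225 (mod 431).
Check: 225² = 50625 ≡ 198 (mod 431). The two roots are 206 and 225.

206, 225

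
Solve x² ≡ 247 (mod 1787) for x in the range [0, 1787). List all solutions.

Since 1787 ≡ 3 (mod 4), a square root of 247 is 247^((1787+1)/4) = 247^447 mod 1787.
Repeated squaring: 247^2≡251, 247^4≡456, 247^8≡644, 247^16≡152, 247^32≡1660, 247^64≡46, 247^128≡329, 247^256≡1021 (mod 1787).
247^447 = 247^(256+128+32+16+8+4+2+1) ≡ 1062 (mod 1787).
Check: 1062² = 1127844 ≡ 247 (mod 1787). The two roots are 725 and 1062.

725, 1062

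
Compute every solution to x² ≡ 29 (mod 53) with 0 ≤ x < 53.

53 ≡ 1 (mod 4), so we find a root by search.
Trying successive values, 20² = 400 ≡ 29 (mod 53). The other root is 53 − 20 = 33.

20, 33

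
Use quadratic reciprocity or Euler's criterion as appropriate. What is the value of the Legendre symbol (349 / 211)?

-1

First reduce: 349 ≡ 138 (mod 211).
Pull out 2: since 211 ≡ 3 (mod 8), (2/211) = -1.
Reciprocity: 69 ≡ 1 and 211 ≡ 3 (mod 4), so (69/211) = +(211/69).
Reduce top mod 69: now compute (4/69).
Pull out 2^2: since 69 ≡ 5 (mod 8), (2/69) = -1, so (2/69)^2 = +1.
Reached (1/69) = 1. Collecting the sign flips along the way, the symbol is -1.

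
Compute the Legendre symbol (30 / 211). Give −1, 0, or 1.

1

Pull out 2: since 211 ≡ 3 (mod 8), (2/211) = -1.
Reciprocity: 15 ≡ 3 and 211 ≡ 3 (mod 4), so (15/211) = −(211/15).
Reduce top mod 15: now compute (1/15).
Reached (1/15) = 1. Collecting the sign flips along the way, the symbol is +1.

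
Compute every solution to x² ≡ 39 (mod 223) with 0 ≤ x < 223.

Since 223 ≡ 3 (mod 4), a square root of 39 is 39^((223+1)/4) = 39^56 mod 223.
Repeated squaring: 39^2≡183, 39^4≡39, 39^8≡183, 39^16≡39, 39^32≡183 (mod 223).
39^56 = 39^(32+16+8) ≡ 183 (mod 223).
Check: 183² = 33489 ≡ 39 (mod 223). The two roots are 40 and 183.

40, 183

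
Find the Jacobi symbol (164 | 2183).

Pull out 2^2: since 2183 ≡ 7 (mod 8), (2/2183) = +1, so (2/2183)^2 = +1.
Reciprocity: 41 ≡ 1 and 2183 ≡ 3 (mod 4), so (41/2183) = +(2183/41).
Reduce top mod 41: now compute (10/41).
Pull out 2: since 41 ≡ 1 (mod 8), (2/41) = +1.
Reciprocity: 5 ≡ 1 and 41 ≡ 1 (mod 4), so (5/41) = +(41/5).
Reduce top mod 5: now compute (1/5).
Reached (1/5) = 1. Collecting the sign flips along the way, the symbol is +1.

1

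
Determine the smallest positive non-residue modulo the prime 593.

3

(2/593) = +1, so 2 is a residue.
(3/593) = −1, so 3 is the smallest positive non-residue mod 593.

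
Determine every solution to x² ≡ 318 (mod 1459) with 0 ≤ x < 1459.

Since 1459 ≡ 3 (mod 4), a square root of 318 is 318^((1459+1)/4) = 318^365 mod 1459.
Repeated squaring: 318^2≡453, 318^4≡949, 318^8≡398, 318^16≡832, 318^32≡658, 318^64≡1100, 318^128≡489, 318^256≡1304 (mod 1459).
318^365 = 318^(256+64+32+8+4+1) ≡ 603 (mod 1459).
Check: 603² = 363609 ≡ 318 (mod 1459). The two roots are 603 and 856.

603, 856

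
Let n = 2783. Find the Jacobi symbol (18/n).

Pull out 2: since 2783 ≡ 7 (mod 8), (2/2783) = +1.
Reciprocity: 9 ≡ 1 and 2783 ≡ 3 (mod 4), so (9/2783) = +(2783/9).
Reduce top mod 9: now compute (2/9).
Pull out 2: since 9 ≡ 1 (mod 8), (2/9) = +1.
Reached (1/9) = 1. Collecting the sign flips along the way, the symbol is +1.

1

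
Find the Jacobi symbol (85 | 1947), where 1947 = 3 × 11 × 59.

-1

Reciprocity: 85 ≡ 1 and 1947 ≡ 3 (mod 4), so (85/1947) = +(1947/85).
Reduce top mod 85: now compute (77/85).
Reciprocity: 77 ≡ 1 and 85 ≡ 1 (mod 4), so (77/85) = +(85/77).
Reduce top mod 77: now compute (8/77).
Pull out 2^3: since 77 ≡ 5 (mod 8), (2/77) = -1, so (2/77)^3 = -1.
Reached (1/77) = 1. Collecting the sign flips along the way, the symbol is -1.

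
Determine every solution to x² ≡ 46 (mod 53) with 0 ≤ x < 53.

24, 29

53 ≡ 1 (mod 4), so we find a root by search.
Trying successive values, 24² = 576 ≡ 46 (mod 53). The other root is 53 − 24 = 29.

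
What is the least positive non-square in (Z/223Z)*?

3

(2/223) = +1, so 2 is a residue.
(3/223) = −1, so 3 is the smallest positive non-residue mod 223.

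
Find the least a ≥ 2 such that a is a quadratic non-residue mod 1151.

13

(2/1151) = +1, so 2 is a residue.
(3/1151) = +1, so 3 is a residue.
(4/1151) = +1, so 4 is a residue.
(5/1151) = +1, so 5 is a residue.
(6/1151) = +1, so 6 is a residue.
(7/1151) = +1, so 7 is a residue.
(8/1151) = +1, so 8 is a residue.
(9/1151) = +1, so 9 is a residue.
(10/1151) = +1, so 10 is a residue.
(11/1151) = +1, so 11 is a residue.
(12/1151) = +1, so 12 is a residue.
(13/1151) = −1, so 13 is the smallest positive non-residue mod 1151.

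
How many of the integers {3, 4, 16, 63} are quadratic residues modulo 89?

(3/89) = -1 → non-residue.
(4/89) = +1 → QR.
(16/89) = +1 → QR.
(63/89) = -1 → non-residue.
Total quadratic residues among the 4: 2.

2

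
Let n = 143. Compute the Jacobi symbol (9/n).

Reciprocity: 9 ≡ 1 and 143 ≡ 3 (mod 4), so (9/143) = +(143/9).
Reduce top mod 9: now compute (8/9).
Pull out 2^3: since 9 ≡ 1 (mod 8), (2/9) = +1, so (2/9)^3 = +1.
Reached (1/9) = 1. Collecting the sign flips along the way, the symbol is +1.

1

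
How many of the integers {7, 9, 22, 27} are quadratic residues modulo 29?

(7/29) = +1 → QR.
(9/29) = +1 → QR.
(22/29) = +1 → QR.
(27/29) = -1 → non-residue.
Total quadratic residues among the 4: 3.

3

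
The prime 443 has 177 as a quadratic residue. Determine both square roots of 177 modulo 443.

Since 443 ≡ 3 (mod 4), a square root of 177 is 177^((443+1)/4) = 177^111 mod 443.
Repeated squaring: 177^2≡319, 177^4≡314, 177^8≡250, 177^16≡37, 177^32≡40, 177^64≡271 (mod 443).
177^111 = 177^(64+32+8+4+2+1) ≡ 61 (mod 443).
Check: 61² = 3721 ≡ 177 (mod 443). The two roots are 61 and 382.

61, 382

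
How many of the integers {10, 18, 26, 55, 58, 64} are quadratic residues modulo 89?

4

(10/89) = +1 → QR.
(18/89) = +1 → QR.
(26/89) = -1 → non-residue.
(55/89) = +1 → QR.
(58/89) = -1 → non-residue.
(64/89) = +1 → QR.
Total quadratic residues among the 6: 4.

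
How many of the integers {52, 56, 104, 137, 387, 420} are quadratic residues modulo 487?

(52/487) = -1 → non-residue.
(56/487) = -1 → non-residue.
(104/487) = -1 → non-residue.
(137/487) = +1 → QR.
(387/487) = -1 → non-residue.
(420/487) = -1 → non-residue.
Total quadratic residues among the 6: 1.

1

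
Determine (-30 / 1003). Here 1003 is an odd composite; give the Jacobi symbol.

First reduce: -30 ≡ 973 (mod 1003).
Reciprocity: 973 ≡ 1 and 1003 ≡ 3 (mod 4), so (973/1003) = +(1003/973).
Reduce top mod 973: now compute (30/973).
Pull out 2: since 973 ≡ 5 (mod 8), (2/973) = -1.
Reciprocity: 15 ≡ 3 and 973 ≡ 1 (mod 4), so (15/973) = +(973/15).
Reduce top mod 15: now compute (13/15).
Reciprocity: 13 ≡ 1 and 15 ≡ 3 (mod 4), so (13/15) = +(15/13).
Reduce top mod 13: now compute (2/13).
Pull out 2: since 13 ≡ 5 (mod 8), (2/13) = -1.
Reached (1/13) = 1. Collecting the sign flips along the way, the symbol is +1.

1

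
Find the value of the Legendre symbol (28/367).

1

Euler's criterion: (28/367) ≡ 28^183 (mod 367).
28^2 ≡ 50 (mod 367)
28^4 ≡ 298 (mod 367)
28^8 ≡ 357 (mod 367)
28^16 ≡ 100 (mod 367)
28^32 ≡ 91 (mod 367)
28^64 ≡ 207 (mod 367)
28^128 ≡ 277 (mod 367)
28^183 = 28^(128+32+16+4+2+1) ≡ 1 (mod 367).
Result is 1, so (28/367) = 1.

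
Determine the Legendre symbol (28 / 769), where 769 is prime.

Euler's criterion: (28/769) ≡ 28^384 (mod 769).
28^2 ≡ 15 (mod 769)
28^4 ≡ 225 (mod 769)
28^8 ≡ 640 (mod 769)
28^16 ≡ 492 (mod 769)
28^32 ≡ 598 (mod 769)
28^64 ≡ 19 (mod 769)
28^128 ≡ 361 (mod 769)
28^256 ≡ 360 (mod 769)
28^384 = 28^(256+128) ≡ 768 (mod 769).
Result is 768 ≡ −1, so (28/769) = −1.

-1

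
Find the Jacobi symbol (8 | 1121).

1

Pull out 2^3: since 1121 ≡ 1 (mod 8), (2/1121) = +1, so (2/1121)^3 = +1.
Reached (1/1121) = 1. Collecting the sign flips along the way, the symbol is +1.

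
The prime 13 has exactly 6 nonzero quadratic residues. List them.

1, 3, 4, 9, 10, 12

Square k = 1,…,6 (k and 13−k give the same square):
1²=1, 2²=4, 3²=9, 4²≡3, 5²≡12, 6²≡10 (mod 13).
So the quadratic residues mod 13 are {1, 3, 4, 9, 10, 12}.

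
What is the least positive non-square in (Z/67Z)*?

2

(2/67) = −1, so 2 is the smallest positive non-residue mod 67.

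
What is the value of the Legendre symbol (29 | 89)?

Euler's criterion: (29/89) ≡ 29^44 (mod 89).
29^2 ≡ 40 (mod 89)
29^4 ≡ 87 (mod 89)
29^8 ≡ 4 (mod 89)
29^16 ≡ 16 (mod 89)
29^32 ≡ 78 (mod 89)
29^44 = 29^(32+8+4) ≡ 88 (mod 89).
Result is 88 ≡ −1, so (29/89) = −1.

-1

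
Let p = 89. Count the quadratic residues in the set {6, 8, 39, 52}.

(6/89) = -1 → non-residue.
(8/89) = +1 → QR.
(39/89) = +1 → QR.
(52/89) = -1 → non-residue.
Total quadratic residues among the 4: 2.

2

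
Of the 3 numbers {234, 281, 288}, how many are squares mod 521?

(234/521) = +1 → QR.
(281/521) = -1 → non-residue.
(288/521) = +1 → QR.
Total quadratic residues among the 3: 2.

2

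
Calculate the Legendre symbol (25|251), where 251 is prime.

Reciprocity: 25 ≡ 1 and 251 ≡ 3 (mod 4), so (25/251) = +(251/25).
Reduce top mod 25: now compute (1/25).
Reached (1/25) = 1. Collecting the sign flips along the way, the symbol is +1.

1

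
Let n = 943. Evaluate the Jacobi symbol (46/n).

Pull out 2: since 943 ≡ 7 (mod 8), (2/943) = +1.
Reciprocity: 23 ≡ 3 and 943 ≡ 3 (mod 4), so (23/943) = −(943/23).
Reduce top mod 23: now compute (0/23).
Top reduces to 0: gcd > 1, so the symbol is 0.

0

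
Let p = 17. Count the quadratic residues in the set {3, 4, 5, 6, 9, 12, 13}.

(3/17) = -1 → non-residue.
(4/17) = +1 → QR.
(5/17) = -1 → non-residue.
(6/17) = -1 → non-residue.
(9/17) = +1 → QR.
(12/17) = -1 → non-residue.
(13/17) = +1 → QR.
Total quadratic residues among the 7: 3.

3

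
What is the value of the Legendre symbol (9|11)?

Reciprocity: 9 ≡ 1 and 11 ≡ 3 (mod 4), so (9/11) = +(11/9).
Reduce top mod 9: now compute (2/9).
Pull out 2: since 9 ≡ 1 (mod 8), (2/9) = +1.
Reached (1/9) = 1. Collecting the sign flips along the way, the symbol is +1.

1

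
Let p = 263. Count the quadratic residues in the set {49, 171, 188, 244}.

(49/263) = +1 → QR.
(171/263) = -1 → non-residue.
(188/263) = -1 → non-residue.
(244/263) = +1 → QR.
Total quadratic residues among the 4: 2.

2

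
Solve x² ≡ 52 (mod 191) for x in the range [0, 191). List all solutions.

25, 166

Since 191 ≡ 3 (mod 4), a square root of 52 is 52^((191+1)/4) = 52^48 mod 191.
Repeated squaring: 52^2≡30, 52^4≡136, 52^8≡160, 52^16≡6, 52^32≡36 (mod 191).
52^48 = 52^(32+16) ≡ 25 (mod 191).
Check: 25² = 625 ≡ 52 (mod 191). The two roots are 25 and 166.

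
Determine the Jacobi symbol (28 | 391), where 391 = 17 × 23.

Pull out 2^2: since 391 ≡ 7 (mod 8), (2/391) = +1, so (2/391)^2 = +1.
Reciprocity: 7 ≡ 3 and 391 ≡ 3 (mod 4), so (7/391) = −(391/7).
Reduce top mod 7: now compute (6/7).
Pull out 2: since 7 ≡ 7 (mod 8), (2/7) = +1.
Reciprocity: 3 ≡ 3 and 7 ≡ 3 (mod 4), so (3/7) = −(7/3).
Reduce top mod 3: now compute (1/3).
Reached (1/3) = 1. Collecting the sign flips along the way, the symbol is +1.

1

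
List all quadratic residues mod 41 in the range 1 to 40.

Square k = 1,…,20 (k and 41−k give the same square):
1²=1, 2²=4, 3²=9, 4²=16, 5²=25, 6²=36, 7²≡8, 8²≡23, 9²≡40, 10²≡18, 11²≡39, 12²≡21, 13²≡5, 14²≡32, 15²≡20, 16²≡10, 17²≡2, 18²≡37, 19²≡33, 20²≡31 (mod 41).
So the quadratic residues mod 41 are {1, 2, 4, 5, 8, 9, 10, 16, 18, 20, 21, 23, 25, 31, 32, 33, 36, 37, 39, 40}.

1, 2, 4, 5, 8, 9, 10, 16, 18, 20, 21, 23, 25, 31, 32, 33, 36, 37, 39, 40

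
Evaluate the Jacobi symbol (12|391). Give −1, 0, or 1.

-1

Pull out 2^2: since 391 ≡ 7 (mod 8), (2/391) = +1, so (2/391)^2 = +1.
Reciprocity: 3 ≡ 3 and 391 ≡ 3 (mod 4), so (3/391) = −(391/3).
Reduce top mod 3: now compute (1/3).
Reached (1/3) = 1. Collecting the sign flips along the way, the symbol is -1.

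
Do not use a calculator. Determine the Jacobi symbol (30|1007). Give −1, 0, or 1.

Pull out 2: since 1007 ≡ 7 (mod 8), (2/1007) = +1.
Reciprocity: 15 ≡ 3 and 1007 ≡ 3 (mod 4), so (15/1007) = −(1007/15).
Reduce top mod 15: now compute (2/15).
Pull out 2: since 15 ≡ 7 (mod 8), (2/15) = +1.
Reached (1/15) = 1. Collecting the sign flips along the way, the symbol is -1.

-1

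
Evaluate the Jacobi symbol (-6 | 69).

0

First reduce: -6 ≡ 63 (mod 69).
Reciprocity: 63 ≡ 3 and 69 ≡ 1 (mod 4), so (63/69) = +(69/63).
Reduce top mod 63: now compute (6/63).
Pull out 2: since 63 ≡ 7 (mod 8), (2/63) = +1.
Reciprocity: 3 ≡ 3 and 63 ≡ 3 (mod 4), so (3/63) = −(63/3).
Reduce top mod 3: now compute (0/3).
Top reduces to 0: gcd > 1, so the symbol is 0.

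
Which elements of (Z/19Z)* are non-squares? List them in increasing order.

Square k = 1,…,9 (k and 19−k give the same square):
1²=1, 2²=4, 3²=9, 4²=16, 5²≡6, 6²≡17, 7²≡11, 8²≡7, 9²≡5 (mod 19).
The residues are {1, 4, 5, 6, 7, 9, 11, 16, 17}; the non-residues are the remaining 9 nonzero classes.

2, 3, 8, 10, 12, 13, 14, 15, 18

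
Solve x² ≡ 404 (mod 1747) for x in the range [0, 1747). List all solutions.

Since 1747 ≡ 3 (mod 4), a square root of 404 is 404^((1747+1)/4) = 404^437 mod 1747.
Repeated squaring: 404^2≡745, 404^4≡1226, 404^8≡656, 404^16≡574, 404^32≡1040, 404^64≡207, 404^128≡921, 404^256≡946 (mod 1747).
404^437 = 404^(256+128+32+16+4+1) ≡ 1559 (mod 1747).
Check: 1559² = 2430481 ≡ 404 (mod 1747). The two roots are 188 and 1559.

188, 1559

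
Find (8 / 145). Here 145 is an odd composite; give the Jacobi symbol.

1

Pull out 2^3: since 145 ≡ 1 (mod 8), (2/145) = +1, so (2/145)^3 = +1.
Reached (1/145) = 1. Collecting the sign flips along the way, the symbol is +1.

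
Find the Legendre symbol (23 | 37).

-1

Reciprocity: 23 ≡ 3 and 37 ≡ 1 (mod 4), so (23/37) = +(37/23).
Reduce top mod 23: now compute (14/23).
Pull out 2: since 23 ≡ 7 (mod 8), (2/23) = +1.
Reciprocity: 7 ≡ 3 and 23 ≡ 3 (mod 4), so (7/23) = −(23/7).
Reduce top mod 7: now compute (2/7).
Pull out 2: since 7 ≡ 7 (mod 8), (2/7) = +1.
Reached (1/7) = 1. Collecting the sign flips along the way, the symbol is -1.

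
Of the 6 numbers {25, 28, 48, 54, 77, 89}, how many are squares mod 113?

3

(25/113) = +1 → QR.
(28/113) = +1 → QR.
(48/113) = -1 → non-residue.
(54/113) = -1 → non-residue.
(77/113) = +1 → QR.
(89/113) = -1 → non-residue.
Total quadratic residues among the 6: 3.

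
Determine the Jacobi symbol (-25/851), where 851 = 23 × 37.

-1

First reduce: -25 ≡ 826 (mod 851).
Pull out 2: since 851 ≡ 3 (mod 8), (2/851) = -1.
Reciprocity: 413 ≡ 1 and 851 ≡ 3 (mod 4), so (413/851) = +(851/413).
Reduce top mod 413: now compute (25/413).
Reciprocity: 25 ≡ 1 and 413 ≡ 1 (mod 4), so (25/413) = +(413/25).
Reduce top mod 25: now compute (13/25).
Reciprocity: 13 ≡ 1 and 25 ≡ 1 (mod 4), so (13/25) = +(25/13).
Reduce top mod 13: now compute (12/13).
Pull out 2^2: since 13 ≡ 5 (mod 8), (2/13) = -1, so (2/13)^2 = +1.
Reciprocity: 3 ≡ 3 and 13 ≡ 1 (mod 4), so (3/13) = +(13/3).
Reduce top mod 3: now compute (1/3).
Reached (1/3) = 1. Collecting the sign flips along the way, the symbol is -1.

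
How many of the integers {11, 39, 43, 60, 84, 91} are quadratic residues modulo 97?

(11/97) = +1 → QR.
(39/97) = -1 → non-residue.
(43/97) = +1 → QR.
(60/97) = -1 → non-residue.
(84/97) = -1 → non-residue.
(91/97) = +1 → QR.
Total quadratic residues among the 6: 3.

3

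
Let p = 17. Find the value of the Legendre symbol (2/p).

1

Pull out 2: since 17 ≡ 1 (mod 8), (2/17) = +1.
Reached (1/17) = 1. Collecting the sign flips along the way, the symbol is +1.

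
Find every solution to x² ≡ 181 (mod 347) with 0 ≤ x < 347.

Since 347 ≡ 3 (mod 4), a square root of 181 is 181^((347+1)/4) = 181^87 mod 347.
Repeated squaring: 181^2≡143, 181^4≡323, 181^8≡229, 181^16≡44, 181^32≡201, 181^64≡149 (mod 347).
181^87 = 181^(64+16+4+2+1) ≡ 212 (mod 347).
Check: 212² = 44944 ≡ 181 (mod 347). The two roots are 135 and 212.

135, 212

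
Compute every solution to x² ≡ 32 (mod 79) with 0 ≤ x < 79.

Since 79 ≡ 3 (mod 4), a square root of 32 is 32^((79+1)/4) = 32^20 mod 79.
Repeated squaring: 32^2≡76, 32^4≡9, 32^8≡2, 32^16≡4 (mod 79).
32^20 = 32^(16+4) ≡ 36 (mod 79).
Check: 36² = 1296 ≡ 32 (mod 79). The two roots are 36 and 43.

36, 43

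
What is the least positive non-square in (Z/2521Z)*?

(2/2521) = +1, so 2 is a residue.
(3/2521) = +1, so 3 is a residue.
(4/2521) = +1, so 4 is a residue.
(5/2521) = +1, so 5 is a residue.
(6/2521) = +1, so 6 is a residue.
(7/2521) = +1, so 7 is a residue.
(8/2521) = +1, so 8 is a residue.
(9/2521) = +1, so 9 is a residue.
(10/2521) = +1, so 10 is a residue.
(11/2521) = −1, so 11 is the smallest positive non-residue mod 2521.

11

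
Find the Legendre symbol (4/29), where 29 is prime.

1

Pull out 2^2: since 29 ≡ 5 (mod 8), (2/29) = -1, so (2/29)^2 = +1.
Reached (1/29) = 1. Collecting the sign flips along the way, the symbol is +1.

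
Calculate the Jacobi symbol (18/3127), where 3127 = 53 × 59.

Pull out 2: since 3127 ≡ 7 (mod 8), (2/3127) = +1.
Reciprocity: 9 ≡ 1 and 3127 ≡ 3 (mod 4), so (9/3127) = +(3127/9).
Reduce top mod 9: now compute (4/9).
Pull out 2^2: since 9 ≡ 1 (mod 8), (2/9) = +1, so (2/9)^2 = +1.
Reached (1/9) = 1. Collecting the sign flips along the way, the symbol is +1.

1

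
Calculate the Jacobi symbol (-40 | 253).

1

First reduce: -40 ≡ 213 (mod 253).
Reciprocity: 213 ≡ 1 and 253 ≡ 1 (mod 4), so (213/253) = +(253/213).
Reduce top mod 213: now compute (40/213).
Pull out 2^3: since 213 ≡ 5 (mod 8), (2/213) = -1, so (2/213)^3 = -1.
Reciprocity: 5 ≡ 1 and 213 ≡ 1 (mod 4), so (5/213) = +(213/5).
Reduce top mod 5: now compute (3/5).
Reciprocity: 3 ≡ 3 and 5 ≡ 1 (mod 4), so (3/5) = +(5/3).
Reduce top mod 3: now compute (2/3).
Pull out 2: since 3 ≡ 3 (mod 8), (2/3) = -1.
Reached (1/3) = 1. Collecting the sign flips along the way, the symbol is +1.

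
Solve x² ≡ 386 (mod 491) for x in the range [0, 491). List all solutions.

138, 353

Since 491 ≡ 3 (mod 4), a square root of 386 is 386^((491+1)/4) = 386^123 mod 491.
Repeated squaring: 386^2≡223, 386^4≡138, 386^8≡386, 386^16≡223, 386^32≡138, 386^64≡386 (mod 491).
386^123 = 386^(64+32+16+8+2+1) ≡ 138 (mod 491).
Check: 138² = 19044 ≡ 386 (mod 491). The two roots are 138 and 353.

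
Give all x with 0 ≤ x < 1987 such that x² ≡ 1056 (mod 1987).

197, 1790

Since 1987 ≡ 3 (mod 4), a square root of 1056 is 1056^((1987+1)/4) = 1056^497 mod 1987.
Repeated squaring: 1056^2≡429, 1056^4≡1237, 1056^8≡179, 1056^16≡249, 1056^32≡404, 1056^64≡282, 1056^128≡44, 1056^256≡1936 (mod 1987).
1056^497 = 1056^(256+128+64+32+16+1) ≡ 1790 (mod 1987).
Check: 1790² = 3204100 ≡ 1056 (mod 1987). The two roots are 197 and 1790.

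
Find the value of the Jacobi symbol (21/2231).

Reciprocity: 21 ≡ 1 and 2231 ≡ 3 (mod 4), so (21/2231) = +(2231/21).
Reduce top mod 21: now compute (5/21).
Reciprocity: 5 ≡ 1 and 21 ≡ 1 (mod 4), so (5/21) = +(21/5).
Reduce top mod 5: now compute (1/5).
Reached (1/5) = 1. Collecting the sign flips along the way, the symbol is +1.

1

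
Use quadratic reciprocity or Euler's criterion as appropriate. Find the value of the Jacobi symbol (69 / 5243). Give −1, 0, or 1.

Reciprocity: 69 ≡ 1 and 5243 ≡ 3 (mod 4), so (69/5243) = +(5243/69).
Reduce top mod 69: now compute (68/69).
Pull out 2^2: since 69 ≡ 5 (mod 8), (2/69) = -1, so (2/69)^2 = +1.
Reciprocity: 17 ≡ 1 and 69 ≡ 1 (mod 4), so (17/69) = +(69/17).
Reduce top mod 17: now compute (1/17).
Reached (1/17) = 1. Collecting the sign flips along the way, the symbol is +1.

1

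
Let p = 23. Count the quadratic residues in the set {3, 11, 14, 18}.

(3/23) = +1 → QR.
(11/23) = -1 → non-residue.
(14/23) = -1 → non-residue.
(18/23) = +1 → QR.
Total quadratic residues among the 4: 2.

2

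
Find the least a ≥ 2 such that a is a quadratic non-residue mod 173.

(2/173) = −1, so 2 is the smallest positive non-residue mod 173.

2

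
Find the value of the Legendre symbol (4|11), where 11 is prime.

Euler's criterion: (4/11) ≡ 4^5 (mod 11).
4^2 ≡ 5 (mod 11)
4^4 ≡ 3 (mod 11)
4^5 = 4^(4+1) ≡ 1 (mod 11).
Result is 1, so (4/11) = 1.

1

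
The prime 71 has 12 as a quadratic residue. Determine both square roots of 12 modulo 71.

Since 71 ≡ 3 (mod 4), a square root of 12 is 12^((71+1)/4) = 12^18 mod 71.
Repeated squaring: 12^2≡2, 12^4≡4, 12^8≡16, 12^16≡43 (mod 71).
12^18 = 12^(16+2) ≡ 15 (mod 71).
Check: 15² = 225 ≡ 12 (mod 71). The two roots are 15 and 56.

15, 56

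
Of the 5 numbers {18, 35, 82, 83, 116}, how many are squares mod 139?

(18/139) = -1 → non-residue.
(35/139) = +1 → QR.
(82/139) = -1 → non-residue.
(83/139) = +1 → QR.
(116/139) = +1 → QR.
Total quadratic residues among the 5: 3.

3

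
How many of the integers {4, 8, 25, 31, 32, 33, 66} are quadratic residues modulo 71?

4

(4/71) = +1 → QR.
(8/71) = +1 → QR.
(25/71) = +1 → QR.
(31/71) = -1 → non-residue.
(32/71) = +1 → QR.
(33/71) = -1 → non-residue.
(66/71) = -1 → non-residue.
Total quadratic residues among the 7: 4.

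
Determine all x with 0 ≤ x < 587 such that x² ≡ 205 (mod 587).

Since 587 ≡ 3 (mod 4), a square root of 205 is 205^((587+1)/4) = 205^147 mod 587.
Repeated squaring: 205^2≡348, 205^4≡182, 205^8≡252, 205^16≡108, 205^32≡511, 205^64≡493, 205^128≡31 (mod 587).
205^147 = 205^(128+16+2+1) ≡ 129 (mod 587).
Check: 129² = 16641 ≡ 205 (mod 587). The two roots are 129 and 458.

129, 458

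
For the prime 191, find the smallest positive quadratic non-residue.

7

(2/191) = +1, so 2 is a residue.
(3/191) = +1, so 3 is a residue.
(4/191) = +1, so 4 is a residue.
(5/191) = +1, so 5 is a residue.
(6/191) = +1, so 6 is a residue.
(7/191) = −1, so 7 is the smallest positive non-residue mod 191.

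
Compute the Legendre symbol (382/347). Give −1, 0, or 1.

1

Euler's criterion: (382/347) ≡ 35^173 (mod 347).
35^2 ≡ 184 (mod 347)
35^4 ≡ 197 (mod 347)
35^8 ≡ 292 (mod 347)
35^16 ≡ 249 (mod 347)
35^32 ≡ 235 (mod 347)
35^64 ≡ 52 (mod 347)
35^128 ≡ 275 (mod 347)
35^173 = 35^(128+32+8+4+1) ≡ 1 (mod 347).
Result is 1, so (382/347) = 1.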